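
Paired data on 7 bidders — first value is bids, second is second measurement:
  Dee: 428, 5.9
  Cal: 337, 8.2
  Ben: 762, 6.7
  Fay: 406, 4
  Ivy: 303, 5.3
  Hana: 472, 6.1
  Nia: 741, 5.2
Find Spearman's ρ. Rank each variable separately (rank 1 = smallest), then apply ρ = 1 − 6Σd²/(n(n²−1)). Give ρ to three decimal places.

Ranks of variable 1: 4, 2, 7, 3, 1, 5, 6
Ranks of variable 2: 4, 7, 6, 1, 3, 5, 2
d = r₁ − r₂: 0, -5, 1, 2, -2, 0, 4
d²: 0, 25, 1, 4, 4, 0, 16; Σd² = 50
ρ = 1 − 6·50/(7·48) = 1 − 300/336 = 0.107

0.107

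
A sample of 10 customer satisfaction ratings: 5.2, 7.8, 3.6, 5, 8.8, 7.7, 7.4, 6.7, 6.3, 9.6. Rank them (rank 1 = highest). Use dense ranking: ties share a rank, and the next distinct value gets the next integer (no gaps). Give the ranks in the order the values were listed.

Sorted (descending): 9.6, 8.8, 7.8, 7.7, 7.4, 6.7, 6.3, 5.2, 5, 3.6
No ties — each value takes its position as its rank.

8, 3, 10, 9, 2, 4, 5, 6, 7, 1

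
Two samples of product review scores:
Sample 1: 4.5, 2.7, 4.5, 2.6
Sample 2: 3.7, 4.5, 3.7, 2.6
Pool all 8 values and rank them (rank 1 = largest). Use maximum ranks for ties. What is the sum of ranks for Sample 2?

21

Sorted (descending): 4.5, 4.5, 4.5, 3.7, 3.7, 2.7, 2.6, 2.6
The 3 values of 4.5 occupy positions 1–3 → each gets rank 3.
The 2 values of 3.7 occupy positions 4–5 → each gets rank 5.
The 2 values of 2.6 occupy positions 7–8 → each gets rank 8.
Sample 2 values → pooled ranks: 3.7→5, 4.5→3, 3.7→5, 2.6→8
Rank sum = 5 + 3 + 5 + 8 = 21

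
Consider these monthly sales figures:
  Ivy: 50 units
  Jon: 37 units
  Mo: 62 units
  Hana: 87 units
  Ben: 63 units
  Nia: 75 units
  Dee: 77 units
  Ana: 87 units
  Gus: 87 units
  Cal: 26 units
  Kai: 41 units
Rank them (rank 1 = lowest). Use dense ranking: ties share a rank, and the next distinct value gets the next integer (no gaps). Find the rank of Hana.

9

Sorted (ascending): 26, 37, 41, 50, 62, 63, 75, 77, 87, 87, 87
The 3 values of 87 share dense rank 9.
Remaining distinct values take the next consecutive integers.
Hana has value 87 units → rank 9.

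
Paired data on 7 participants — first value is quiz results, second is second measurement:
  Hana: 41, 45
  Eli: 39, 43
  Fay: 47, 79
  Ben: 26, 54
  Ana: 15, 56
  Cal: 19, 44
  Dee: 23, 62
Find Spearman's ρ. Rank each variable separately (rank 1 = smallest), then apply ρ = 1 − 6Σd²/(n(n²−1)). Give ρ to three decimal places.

0.107

Ranks of variable 1: 6, 5, 7, 4, 1, 2, 3
Ranks of variable 2: 3, 1, 7, 4, 5, 2, 6
d = r₁ − r₂: 3, 4, 0, 0, -4, 0, -3
d²: 9, 16, 0, 0, 16, 0, 9; Σd² = 50
ρ = 1 − 6·50/(7·48) = 1 − 300/336 = 0.107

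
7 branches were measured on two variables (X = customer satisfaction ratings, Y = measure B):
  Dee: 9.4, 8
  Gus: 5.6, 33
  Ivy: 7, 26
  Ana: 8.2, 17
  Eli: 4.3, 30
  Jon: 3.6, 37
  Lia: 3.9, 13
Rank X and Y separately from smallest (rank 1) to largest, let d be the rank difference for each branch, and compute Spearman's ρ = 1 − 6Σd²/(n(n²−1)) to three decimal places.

Ranks of variable 1: 7, 4, 5, 6, 3, 1, 2
Ranks of variable 2: 1, 6, 4, 3, 5, 7, 2
d = r₁ − r₂: 6, -2, 1, 3, -2, -6, 0
d²: 36, 4, 1, 9, 4, 36, 0; Σd² = 90
ρ = 1 − 6·90/(7·48) = 1 − 540/336 = -0.607

-0.607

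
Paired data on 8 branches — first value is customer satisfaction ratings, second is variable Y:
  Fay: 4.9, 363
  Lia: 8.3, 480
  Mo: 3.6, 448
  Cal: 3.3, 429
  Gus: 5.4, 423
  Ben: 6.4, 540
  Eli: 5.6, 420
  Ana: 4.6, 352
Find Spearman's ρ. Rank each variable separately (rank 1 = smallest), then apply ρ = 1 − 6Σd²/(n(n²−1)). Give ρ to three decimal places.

Ranks of variable 1: 4, 8, 2, 1, 5, 7, 6, 3
Ranks of variable 2: 2, 7, 6, 5, 4, 8, 3, 1
d = r₁ − r₂: 2, 1, -4, -4, 1, -1, 3, 2
d²: 4, 1, 16, 16, 1, 1, 9, 4; Σd² = 52
ρ = 1 − 6·52/(8·63) = 1 − 312/504 = 0.381

0.381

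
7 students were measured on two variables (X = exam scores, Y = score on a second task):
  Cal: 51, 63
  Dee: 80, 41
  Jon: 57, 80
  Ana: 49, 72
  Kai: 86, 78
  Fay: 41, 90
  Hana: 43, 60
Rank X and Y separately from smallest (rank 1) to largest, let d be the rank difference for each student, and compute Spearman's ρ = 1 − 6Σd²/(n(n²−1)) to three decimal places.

Ranks of variable 1: 4, 6, 5, 3, 7, 1, 2
Ranks of variable 2: 3, 1, 6, 4, 5, 7, 2
d = r₁ − r₂: 1, 5, -1, -1, 2, -6, 0
d²: 1, 25, 1, 1, 4, 36, 0; Σd² = 68
ρ = 1 − 6·68/(7·48) = 1 − 408/336 = -0.214

-0.214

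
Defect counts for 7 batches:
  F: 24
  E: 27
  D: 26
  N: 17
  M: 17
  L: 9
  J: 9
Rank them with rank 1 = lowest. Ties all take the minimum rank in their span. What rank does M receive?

3

Sorted (ascending): 9, 9, 17, 17, 24, 26, 27
The 2 values of 9 occupy positions 1–2 → each gets rank 1.
The 2 values of 17 occupy positions 3–4 → each gets rank 3.
M has value 17 → rank 3.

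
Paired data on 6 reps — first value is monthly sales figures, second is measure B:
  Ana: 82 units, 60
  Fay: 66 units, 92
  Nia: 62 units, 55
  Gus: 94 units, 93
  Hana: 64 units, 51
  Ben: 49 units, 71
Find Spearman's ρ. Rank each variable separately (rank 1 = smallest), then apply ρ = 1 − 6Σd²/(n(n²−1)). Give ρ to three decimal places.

Ranks of variable 1: 5, 4, 2, 6, 3, 1
Ranks of variable 2: 3, 5, 2, 6, 1, 4
d = r₁ − r₂: 2, -1, 0, 0, 2, -3
d²: 4, 1, 0, 0, 4, 9; Σd² = 18
ρ = 1 − 6·18/(6·35) = 1 − 108/210 = 0.486

0.486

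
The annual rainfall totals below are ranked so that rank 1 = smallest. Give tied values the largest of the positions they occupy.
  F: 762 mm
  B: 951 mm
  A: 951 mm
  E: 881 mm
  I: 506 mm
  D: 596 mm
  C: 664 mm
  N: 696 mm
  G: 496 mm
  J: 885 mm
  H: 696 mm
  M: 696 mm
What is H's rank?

Sorted (ascending): 496, 506, 596, 664, 696, 696, 696, 762, 881, 885, 951, 951
The 3 values of 696 occupy positions 5–7 → each gets rank 7.
The 2 values of 951 occupy positions 11–12 → each gets rank 12.
H has value 696 mm → rank 7.

7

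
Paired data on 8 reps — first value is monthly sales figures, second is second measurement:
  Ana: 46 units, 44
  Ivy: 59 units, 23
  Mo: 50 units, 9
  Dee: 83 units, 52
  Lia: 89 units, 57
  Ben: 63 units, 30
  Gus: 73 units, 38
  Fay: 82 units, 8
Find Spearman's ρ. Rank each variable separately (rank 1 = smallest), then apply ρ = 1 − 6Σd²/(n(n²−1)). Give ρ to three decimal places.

0.405

Ranks of variable 1: 1, 3, 2, 7, 8, 4, 5, 6
Ranks of variable 2: 6, 3, 2, 7, 8, 4, 5, 1
d = r₁ − r₂: -5, 0, 0, 0, 0, 0, 0, 5
d²: 25, 0, 0, 0, 0, 0, 0, 25; Σd² = 50
ρ = 1 − 6·50/(8·63) = 1 − 300/504 = 0.405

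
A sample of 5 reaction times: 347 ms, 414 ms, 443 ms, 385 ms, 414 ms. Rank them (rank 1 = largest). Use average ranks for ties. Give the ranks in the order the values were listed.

Sorted (descending): 443, 414, 414, 385, 347
The 2 values of 414 occupy positions 2–3 → average rank (2+3)/2 = 2.5.

5, 2.5, 1, 4, 2.5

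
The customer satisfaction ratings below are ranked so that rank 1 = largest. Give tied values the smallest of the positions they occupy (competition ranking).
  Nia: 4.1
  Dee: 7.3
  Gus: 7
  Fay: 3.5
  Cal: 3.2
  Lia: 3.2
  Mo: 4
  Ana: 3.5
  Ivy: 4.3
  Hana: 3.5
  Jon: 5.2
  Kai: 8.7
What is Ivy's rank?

Sorted (descending): 8.7, 7.3, 7, 5.2, 4.3, 4.1, 4, 3.5, 3.5, 3.5, 3.2, 3.2
The 3 values of 3.5 occupy positions 8–10 → each gets rank 8.
The 2 values of 3.2 occupy positions 11–12 → each gets rank 11.
Ivy has value 4.3 → rank 5.

5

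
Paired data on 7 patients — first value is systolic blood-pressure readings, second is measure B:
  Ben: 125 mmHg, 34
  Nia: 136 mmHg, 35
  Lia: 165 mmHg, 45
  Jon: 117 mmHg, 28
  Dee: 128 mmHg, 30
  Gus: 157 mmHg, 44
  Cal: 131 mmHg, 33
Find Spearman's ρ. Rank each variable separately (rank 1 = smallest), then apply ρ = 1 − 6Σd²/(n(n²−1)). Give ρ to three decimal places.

0.893

Ranks of variable 1: 2, 5, 7, 1, 3, 6, 4
Ranks of variable 2: 4, 5, 7, 1, 2, 6, 3
d = r₁ − r₂: -2, 0, 0, 0, 1, 0, 1
d²: 4, 0, 0, 0, 1, 0, 1; Σd² = 6
ρ = 1 − 6·6/(7·48) = 1 − 36/336 = 0.893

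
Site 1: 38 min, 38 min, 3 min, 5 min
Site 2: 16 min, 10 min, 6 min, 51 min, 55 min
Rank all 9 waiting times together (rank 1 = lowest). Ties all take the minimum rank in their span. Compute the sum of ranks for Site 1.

15

Sorted (ascending): 3, 5, 6, 10, 16, 38, 38, 51, 55
The 2 values of 38 occupy positions 6–7 → each gets rank 6.
Site 1 values → pooled ranks: 38→6, 38→6, 3→1, 5→2
Rank sum = 6 + 6 + 1 + 2 = 15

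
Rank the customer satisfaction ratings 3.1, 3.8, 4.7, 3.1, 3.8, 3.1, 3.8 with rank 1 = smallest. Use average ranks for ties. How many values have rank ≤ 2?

Sorted (ascending): 3.1, 3.1, 3.1, 3.8, 3.8, 3.8, 4.7
The 3 values of 3.1 occupy positions 1–3 → average rank 2.
The 3 values of 3.8 occupy positions 4–6 → average rank 5.
Ranks ≤ 2: {2, 2, 2} → 3 values.

3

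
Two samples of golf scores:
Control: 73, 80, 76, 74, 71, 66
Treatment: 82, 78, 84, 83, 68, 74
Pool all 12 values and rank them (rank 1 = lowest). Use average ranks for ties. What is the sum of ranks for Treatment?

Sorted (ascending): 66, 68, 71, 73, 74, 74, 76, 78, 80, 82, 83, 84
The 2 values of 74 occupy positions 5–6 → average rank (5+6)/2 = 5.5.
Treatment values → pooled ranks: 82→10, 78→8, 84→12, 83→11, 68→2, 74→5.5
Rank sum = 10 + 8 + 12 + 11 + 2 + 5.5 = 48.5

48.5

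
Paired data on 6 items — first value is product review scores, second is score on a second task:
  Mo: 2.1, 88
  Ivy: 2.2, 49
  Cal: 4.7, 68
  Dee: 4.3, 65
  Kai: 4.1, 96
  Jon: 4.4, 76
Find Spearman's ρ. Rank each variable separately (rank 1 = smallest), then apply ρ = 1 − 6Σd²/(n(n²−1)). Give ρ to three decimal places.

Ranks of variable 1: 1, 2, 6, 4, 3, 5
Ranks of variable 2: 5, 1, 3, 2, 6, 4
d = r₁ − r₂: -4, 1, 3, 2, -3, 1
d²: 16, 1, 9, 4, 9, 1; Σd² = 40
ρ = 1 − 6·40/(6·35) = 1 − 240/210 = -0.143

-0.143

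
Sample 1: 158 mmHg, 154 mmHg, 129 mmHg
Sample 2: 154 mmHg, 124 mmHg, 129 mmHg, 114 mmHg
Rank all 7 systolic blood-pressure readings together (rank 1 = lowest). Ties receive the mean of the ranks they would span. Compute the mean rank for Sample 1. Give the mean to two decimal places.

Sorted (ascending): 114, 124, 129, 129, 154, 154, 158
The 2 values of 129 occupy positions 3–4 → average rank (3+4)/2 = 3.5.
The 2 values of 154 occupy positions 5–6 → average rank (5+6)/2 = 5.5.
Sample 1 values → pooled ranks: 158→7, 154→5.5, 129→3.5
Mean rank = (7 + 5.5 + 3.5) / 3 = 5.33

5.33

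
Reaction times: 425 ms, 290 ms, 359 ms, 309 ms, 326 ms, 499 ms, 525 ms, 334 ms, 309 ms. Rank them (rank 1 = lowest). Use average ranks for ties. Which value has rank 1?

290

Sorted (ascending): 290, 309, 309, 326, 334, 359, 425, 499, 525
The 2 values of 309 occupy positions 2–3 → average rank (2+3)/2 = 2.5.
Rank 1 → value 290.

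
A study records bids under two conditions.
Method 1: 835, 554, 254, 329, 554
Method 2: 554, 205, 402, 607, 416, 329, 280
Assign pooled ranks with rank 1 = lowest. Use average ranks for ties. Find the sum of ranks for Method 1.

36.5

Sorted (ascending): 205, 254, 280, 329, 329, 402, 416, 554, 554, 554, 607, 835
The 2 values of 329 occupy positions 4–5 → average rank (4+5)/2 = 4.5.
The 3 values of 554 occupy positions 8–10 → average rank 9.
Method 1 values → pooled ranks: 835→12, 554→9, 254→2, 329→4.5, 554→9
Rank sum = 12 + 9 + 2 + 4.5 + 9 = 36.5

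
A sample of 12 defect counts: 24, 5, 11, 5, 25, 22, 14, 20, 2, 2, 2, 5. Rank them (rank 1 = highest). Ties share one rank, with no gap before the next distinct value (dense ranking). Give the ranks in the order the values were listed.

Sorted (descending): 25, 24, 22, 20, 14, 11, 5, 5, 5, 2, 2, 2
The 3 values of 5 share dense rank 7.
The 3 values of 2 share dense rank 8.
Remaining distinct values take the next consecutive integers.

2, 7, 6, 7, 1, 3, 5, 4, 8, 8, 8, 7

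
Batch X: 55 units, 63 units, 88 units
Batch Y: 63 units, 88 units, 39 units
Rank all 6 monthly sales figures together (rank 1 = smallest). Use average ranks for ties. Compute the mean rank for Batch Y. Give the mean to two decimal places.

Sorted (ascending): 39, 55, 63, 63, 88, 88
The 2 values of 63 occupy positions 3–4 → average rank (3+4)/2 = 3.5.
The 2 values of 88 occupy positions 5–6 → average rank (5+6)/2 = 5.5.
Batch Y values → pooled ranks: 63→3.5, 88→5.5, 39→1
Mean rank = (3.5 + 5.5 + 1) / 3 = 3.33

3.33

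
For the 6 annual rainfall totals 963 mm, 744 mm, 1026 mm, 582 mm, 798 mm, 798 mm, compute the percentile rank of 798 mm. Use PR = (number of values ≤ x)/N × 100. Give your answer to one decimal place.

N = 6.
Strictly below 798: 2. Equal to 798: 2.
PR = 4/6 × 100 = 66.7

66.7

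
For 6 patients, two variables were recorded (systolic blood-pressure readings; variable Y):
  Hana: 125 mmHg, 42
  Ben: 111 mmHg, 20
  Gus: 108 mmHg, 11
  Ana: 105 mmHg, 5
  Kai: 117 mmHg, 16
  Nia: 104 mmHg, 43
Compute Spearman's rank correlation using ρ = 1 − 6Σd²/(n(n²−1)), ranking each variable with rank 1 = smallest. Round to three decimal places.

0.086

Ranks of variable 1: 6, 4, 3, 2, 5, 1
Ranks of variable 2: 5, 4, 2, 1, 3, 6
d = r₁ − r₂: 1, 0, 1, 1, 2, -5
d²: 1, 0, 1, 1, 4, 25; Σd² = 32
ρ = 1 − 6·32/(6·35) = 1 − 192/210 = 0.086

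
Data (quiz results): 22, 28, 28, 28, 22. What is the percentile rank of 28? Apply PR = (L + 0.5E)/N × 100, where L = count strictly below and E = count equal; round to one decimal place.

N = 5.
Strictly below 28: 2. Equal to 28: 3.
PR = (2 + 0.5·3)/5 × 100 = 70.0

70.0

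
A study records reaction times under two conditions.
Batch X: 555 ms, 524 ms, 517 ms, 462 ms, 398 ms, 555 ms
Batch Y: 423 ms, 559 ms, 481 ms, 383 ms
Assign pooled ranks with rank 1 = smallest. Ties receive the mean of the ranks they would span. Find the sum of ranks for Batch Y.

Sorted (ascending): 383, 398, 423, 462, 481, 517, 524, 555, 555, 559
The 2 values of 555 occupy positions 8–9 → average rank (8+9)/2 = 8.5.
Batch Y values → pooled ranks: 423→3, 559→10, 481→5, 383→1
Rank sum = 3 + 10 + 5 + 1 = 19

19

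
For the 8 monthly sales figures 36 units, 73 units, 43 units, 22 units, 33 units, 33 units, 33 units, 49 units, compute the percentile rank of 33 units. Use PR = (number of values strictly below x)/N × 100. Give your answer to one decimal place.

N = 8.
Strictly below 33: 1. Equal to 33: 3.
PR = 1/8 × 100 = 12.5

12.5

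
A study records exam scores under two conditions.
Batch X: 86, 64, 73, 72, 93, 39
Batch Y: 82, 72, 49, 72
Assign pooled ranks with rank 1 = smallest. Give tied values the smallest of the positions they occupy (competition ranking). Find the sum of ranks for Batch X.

Sorted (ascending): 39, 49, 64, 72, 72, 72, 73, 82, 86, 93
The 3 values of 72 occupy positions 4–6 → each gets rank 4.
Batch X values → pooled ranks: 86→9, 64→3, 73→7, 72→4, 93→10, 39→1
Rank sum = 9 + 3 + 7 + 4 + 10 + 1 = 34

34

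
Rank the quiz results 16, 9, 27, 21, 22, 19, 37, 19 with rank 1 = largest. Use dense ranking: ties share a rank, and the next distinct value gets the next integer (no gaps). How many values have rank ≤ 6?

Sorted (descending): 37, 27, 22, 21, 19, 19, 16, 9
The 2 values of 19 share dense rank 5.
Remaining distinct values take the next consecutive integers.
Ranks ≤ 6: {1, 2, 3, 4, 5, 5, 6} → 7 values.

7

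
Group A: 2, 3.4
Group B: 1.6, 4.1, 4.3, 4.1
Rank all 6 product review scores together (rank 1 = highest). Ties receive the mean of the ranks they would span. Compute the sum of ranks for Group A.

9

Sorted (descending): 4.3, 4.1, 4.1, 3.4, 2, 1.6
The 2 values of 4.1 occupy positions 2–3 → average rank (2+3)/2 = 2.5.
Group A values → pooled ranks: 2→5, 3.4→4
Rank sum = 5 + 4 = 9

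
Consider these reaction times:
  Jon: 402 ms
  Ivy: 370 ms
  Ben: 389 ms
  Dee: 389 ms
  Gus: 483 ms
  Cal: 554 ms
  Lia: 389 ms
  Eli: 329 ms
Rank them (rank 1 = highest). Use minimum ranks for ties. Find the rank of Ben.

Sorted (descending): 554, 483, 402, 389, 389, 389, 370, 329
The 3 values of 389 occupy positions 4–6 → each gets rank 4.
Ben has value 389 ms → rank 4.

4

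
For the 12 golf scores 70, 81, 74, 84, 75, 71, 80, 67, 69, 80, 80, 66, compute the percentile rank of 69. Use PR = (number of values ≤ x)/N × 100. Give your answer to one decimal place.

25.0

N = 12.
Strictly below 69: 2. Equal to 69: 1.
PR = 3/12 × 100 = 25.0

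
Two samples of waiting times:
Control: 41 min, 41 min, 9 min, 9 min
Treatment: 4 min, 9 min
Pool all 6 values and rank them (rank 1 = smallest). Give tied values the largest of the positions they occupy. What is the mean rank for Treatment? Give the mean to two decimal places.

2.50

Sorted (ascending): 4, 9, 9, 9, 41, 41
The 3 values of 9 occupy positions 2–4 → each gets rank 4.
The 2 values of 41 occupy positions 5–6 → each gets rank 6.
Treatment values → pooled ranks: 4→1, 9→4
Mean rank = (1 + 4) / 2 = 2.50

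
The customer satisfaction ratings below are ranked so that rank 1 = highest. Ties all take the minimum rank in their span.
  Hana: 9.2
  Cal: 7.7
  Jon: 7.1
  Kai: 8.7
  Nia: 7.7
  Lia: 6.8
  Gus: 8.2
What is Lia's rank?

Sorted (descending): 9.2, 8.7, 8.2, 7.7, 7.7, 7.1, 6.8
The 2 values of 7.7 occupy positions 4–5 → each gets rank 4.
Lia has value 6.8 → rank 7.

7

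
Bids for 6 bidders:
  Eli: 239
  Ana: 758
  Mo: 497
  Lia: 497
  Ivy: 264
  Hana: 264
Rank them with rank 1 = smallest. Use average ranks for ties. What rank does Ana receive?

Sorted (ascending): 239, 264, 264, 497, 497, 758
The 2 values of 264 occupy positions 2–3 → average rank (2+3)/2 = 2.5.
The 2 values of 497 occupy positions 4–5 → average rank (4+5)/2 = 4.5.
Ana has value 758 → rank 6.

6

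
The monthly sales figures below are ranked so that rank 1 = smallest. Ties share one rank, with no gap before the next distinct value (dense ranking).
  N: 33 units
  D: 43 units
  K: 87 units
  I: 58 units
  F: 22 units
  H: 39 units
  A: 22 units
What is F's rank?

Sorted (ascending): 22, 22, 33, 39, 43, 58, 87
The 2 values of 22 share dense rank 1.
Remaining distinct values take the next consecutive integers.
F has value 22 units → rank 1.

1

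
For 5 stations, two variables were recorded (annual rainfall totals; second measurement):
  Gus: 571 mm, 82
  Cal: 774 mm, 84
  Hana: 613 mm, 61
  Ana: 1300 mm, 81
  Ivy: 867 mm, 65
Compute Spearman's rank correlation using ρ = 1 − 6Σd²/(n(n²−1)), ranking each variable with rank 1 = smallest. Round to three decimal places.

Ranks of variable 1: 1, 3, 2, 5, 4
Ranks of variable 2: 4, 5, 1, 3, 2
d = r₁ − r₂: -3, -2, 1, 2, 2
d²: 9, 4, 1, 4, 4; Σd² = 22
ρ = 1 − 6·22/(5·24) = 1 − 132/120 = -0.100

-0.100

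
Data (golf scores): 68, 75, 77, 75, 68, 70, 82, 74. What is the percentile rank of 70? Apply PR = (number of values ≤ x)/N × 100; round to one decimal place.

N = 8.
Strictly below 70: 2. Equal to 70: 1.
PR = 3/8 × 100 = 37.5

37.5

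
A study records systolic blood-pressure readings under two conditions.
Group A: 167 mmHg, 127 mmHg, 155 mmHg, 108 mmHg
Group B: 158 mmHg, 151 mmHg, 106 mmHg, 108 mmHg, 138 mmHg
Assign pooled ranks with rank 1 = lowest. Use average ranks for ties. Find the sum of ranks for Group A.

Sorted (ascending): 106, 108, 108, 127, 138, 151, 155, 158, 167
The 2 values of 108 occupy positions 2–3 → average rank (2+3)/2 = 2.5.
Group A values → pooled ranks: 167→9, 127→4, 155→7, 108→2.5
Rank sum = 9 + 4 + 7 + 2.5 = 22.5

22.5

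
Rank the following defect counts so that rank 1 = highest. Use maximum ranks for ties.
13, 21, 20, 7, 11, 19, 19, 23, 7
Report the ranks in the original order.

Sorted (descending): 23, 21, 20, 19, 19, 13, 11, 7, 7
The 2 values of 19 occupy positions 4–5 → each gets rank 5.
The 2 values of 7 occupy positions 8–9 → each gets rank 9.

6, 2, 3, 9, 7, 5, 5, 1, 9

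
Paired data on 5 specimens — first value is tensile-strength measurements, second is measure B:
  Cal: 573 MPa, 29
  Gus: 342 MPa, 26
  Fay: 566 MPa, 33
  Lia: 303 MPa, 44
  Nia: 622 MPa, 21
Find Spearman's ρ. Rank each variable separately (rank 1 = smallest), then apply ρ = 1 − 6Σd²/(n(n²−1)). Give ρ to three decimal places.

-0.700

Ranks of variable 1: 4, 2, 3, 1, 5
Ranks of variable 2: 3, 2, 4, 5, 1
d = r₁ − r₂: 1, 0, -1, -4, 4
d²: 1, 0, 1, 16, 16; Σd² = 34
ρ = 1 − 6·34/(5·24) = 1 − 204/120 = -0.700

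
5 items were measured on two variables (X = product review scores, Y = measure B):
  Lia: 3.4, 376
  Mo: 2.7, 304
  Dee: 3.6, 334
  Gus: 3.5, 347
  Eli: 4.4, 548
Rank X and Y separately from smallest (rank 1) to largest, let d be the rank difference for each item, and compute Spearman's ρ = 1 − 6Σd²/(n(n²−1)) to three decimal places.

Ranks of variable 1: 2, 1, 4, 3, 5
Ranks of variable 2: 4, 1, 2, 3, 5
d = r₁ − r₂: -2, 0, 2, 0, 0
d²: 4, 0, 4, 0, 0; Σd² = 8
ρ = 1 − 6·8/(5·24) = 1 − 48/120 = 0.600

0.600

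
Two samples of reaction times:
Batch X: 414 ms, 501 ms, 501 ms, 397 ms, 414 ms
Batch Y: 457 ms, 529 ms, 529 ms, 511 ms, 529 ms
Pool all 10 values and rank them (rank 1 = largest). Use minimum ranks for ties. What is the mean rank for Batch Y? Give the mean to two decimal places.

2.80

Sorted (descending): 529, 529, 529, 511, 501, 501, 457, 414, 414, 397
The 3 values of 529 occupy positions 1–3 → each gets rank 1.
The 2 values of 501 occupy positions 5–6 → each gets rank 5.
The 2 values of 414 occupy positions 8–9 → each gets rank 8.
Batch Y values → pooled ranks: 457→7, 529→1, 529→1, 511→4, 529→1
Mean rank = (7 + 1 + 1 + 4 + 1) / 5 = 2.80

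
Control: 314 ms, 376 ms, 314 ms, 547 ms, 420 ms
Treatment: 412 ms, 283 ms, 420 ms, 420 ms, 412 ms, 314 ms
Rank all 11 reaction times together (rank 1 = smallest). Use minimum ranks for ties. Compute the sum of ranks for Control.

Sorted (ascending): 283, 314, 314, 314, 376, 412, 412, 420, 420, 420, 547
The 3 values of 314 occupy positions 2–4 → each gets rank 2.
The 2 values of 412 occupy positions 6–7 → each gets rank 6.
The 3 values of 420 occupy positions 8–10 → each gets rank 8.
Control values → pooled ranks: 314→2, 376→5, 314→2, 547→11, 420→8
Rank sum = 2 + 5 + 2 + 11 + 8 = 28

28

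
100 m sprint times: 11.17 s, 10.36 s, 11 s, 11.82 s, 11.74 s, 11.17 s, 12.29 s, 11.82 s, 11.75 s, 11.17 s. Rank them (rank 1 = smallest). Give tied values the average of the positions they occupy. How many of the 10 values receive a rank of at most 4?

5

Sorted (ascending): 10.36, 11, 11.17, 11.17, 11.17, 11.74, 11.75, 11.82, 11.82, 12.29
The 3 values of 11.17 occupy positions 3–5 → average rank 4.
The 2 values of 11.82 occupy positions 8–9 → average rank (8+9)/2 = 8.5.
Ranks ≤ 4: {1, 2, 4, 4, 4} → 5 values.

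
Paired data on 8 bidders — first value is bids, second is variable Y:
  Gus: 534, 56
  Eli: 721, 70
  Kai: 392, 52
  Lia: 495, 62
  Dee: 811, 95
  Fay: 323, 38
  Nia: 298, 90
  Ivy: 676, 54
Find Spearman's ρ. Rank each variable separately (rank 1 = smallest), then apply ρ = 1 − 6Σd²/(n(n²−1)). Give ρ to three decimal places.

0.405

Ranks of variable 1: 5, 7, 3, 4, 8, 2, 1, 6
Ranks of variable 2: 4, 6, 2, 5, 8, 1, 7, 3
d = r₁ − r₂: 1, 1, 1, -1, 0, 1, -6, 3
d²: 1, 1, 1, 1, 0, 1, 36, 9; Σd² = 50
ρ = 1 − 6·50/(8·63) = 1 − 300/504 = 0.405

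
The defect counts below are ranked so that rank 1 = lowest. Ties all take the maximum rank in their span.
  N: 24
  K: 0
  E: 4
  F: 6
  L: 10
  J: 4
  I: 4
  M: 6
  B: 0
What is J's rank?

Sorted (ascending): 0, 0, 4, 4, 4, 6, 6, 10, 24
The 2 values of 0 occupy positions 1–2 → each gets rank 2.
The 3 values of 4 occupy positions 3–5 → each gets rank 5.
The 2 values of 6 occupy positions 6–7 → each gets rank 7.
J has value 4 → rank 5.

5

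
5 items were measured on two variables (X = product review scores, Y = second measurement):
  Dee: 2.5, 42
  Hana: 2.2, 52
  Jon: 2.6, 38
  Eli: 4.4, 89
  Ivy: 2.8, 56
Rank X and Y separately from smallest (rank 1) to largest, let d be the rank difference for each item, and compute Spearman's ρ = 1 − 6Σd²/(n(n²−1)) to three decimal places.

Ranks of variable 1: 2, 1, 3, 5, 4
Ranks of variable 2: 2, 3, 1, 5, 4
d = r₁ − r₂: 0, -2, 2, 0, 0
d²: 0, 4, 4, 0, 0; Σd² = 8
ρ = 1 − 6·8/(5·24) = 1 − 48/120 = 0.600

0.600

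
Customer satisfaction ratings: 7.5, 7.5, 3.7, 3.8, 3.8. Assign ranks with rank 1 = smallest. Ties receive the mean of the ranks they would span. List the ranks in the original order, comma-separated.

Sorted (ascending): 3.7, 3.8, 3.8, 7.5, 7.5
The 2 values of 3.8 occupy positions 2–3 → average rank (2+3)/2 = 2.5.
The 2 values of 7.5 occupy positions 4–5 → average rank (4+5)/2 = 4.5.

4.5, 4.5, 1, 2.5, 2.5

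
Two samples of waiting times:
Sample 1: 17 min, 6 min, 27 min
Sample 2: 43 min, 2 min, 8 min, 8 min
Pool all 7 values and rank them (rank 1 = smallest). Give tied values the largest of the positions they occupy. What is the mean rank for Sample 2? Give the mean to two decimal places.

Sorted (ascending): 2, 6, 8, 8, 17, 27, 43
The 2 values of 8 occupy positions 3–4 → each gets rank 4.
Sample 2 values → pooled ranks: 43→7, 2→1, 8→4, 8→4
Mean rank = (7 + 1 + 4 + 4) / 4 = 4.00

4.00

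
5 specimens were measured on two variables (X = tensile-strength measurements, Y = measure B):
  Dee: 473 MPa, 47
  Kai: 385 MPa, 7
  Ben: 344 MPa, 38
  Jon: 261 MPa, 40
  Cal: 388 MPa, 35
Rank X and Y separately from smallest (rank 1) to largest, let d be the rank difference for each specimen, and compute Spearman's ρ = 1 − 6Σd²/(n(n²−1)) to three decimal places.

0.100

Ranks of variable 1: 5, 3, 2, 1, 4
Ranks of variable 2: 5, 1, 3, 4, 2
d = r₁ − r₂: 0, 2, -1, -3, 2
d²: 0, 4, 1, 9, 4; Σd² = 18
ρ = 1 − 6·18/(5·24) = 1 − 108/120 = 0.100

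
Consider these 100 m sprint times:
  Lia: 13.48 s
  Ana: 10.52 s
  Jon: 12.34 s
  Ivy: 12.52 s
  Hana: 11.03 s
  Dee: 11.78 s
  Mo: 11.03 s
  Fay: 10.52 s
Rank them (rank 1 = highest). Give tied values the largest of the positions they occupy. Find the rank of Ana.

8

Sorted (descending): 13.48, 12.52, 12.34, 11.78, 11.03, 11.03, 10.52, 10.52
The 2 values of 11.03 occupy positions 5–6 → each gets rank 6.
The 2 values of 10.52 occupy positions 7–8 → each gets rank 8.
Ana has value 10.52 s → rank 8.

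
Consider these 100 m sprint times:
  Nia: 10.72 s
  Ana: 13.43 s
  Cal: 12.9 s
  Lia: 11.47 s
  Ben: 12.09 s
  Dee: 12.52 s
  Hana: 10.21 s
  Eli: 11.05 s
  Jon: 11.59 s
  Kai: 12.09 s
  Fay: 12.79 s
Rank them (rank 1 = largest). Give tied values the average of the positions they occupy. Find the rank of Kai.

5.5

Sorted (descending): 13.43, 12.9, 12.79, 12.52, 12.09, 12.09, 11.59, 11.47, 11.05, 10.72, 10.21
The 2 values of 12.09 occupy positions 5–6 → average rank (5+6)/2 = 5.5.
Kai has value 12.09 s → rank 5.5.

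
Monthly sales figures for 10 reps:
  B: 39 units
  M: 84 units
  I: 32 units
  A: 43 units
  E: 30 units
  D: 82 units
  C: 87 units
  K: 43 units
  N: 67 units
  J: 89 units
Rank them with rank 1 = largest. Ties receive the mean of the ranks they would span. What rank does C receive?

2

Sorted (descending): 89, 87, 84, 82, 67, 43, 43, 39, 32, 30
The 2 values of 43 occupy positions 6–7 → average rank (6+7)/2 = 6.5.
C has value 87 units → rank 2.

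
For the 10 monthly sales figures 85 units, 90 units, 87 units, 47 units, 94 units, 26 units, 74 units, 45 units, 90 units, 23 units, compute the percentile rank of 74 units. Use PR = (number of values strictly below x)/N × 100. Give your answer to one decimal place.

40.0

N = 10.
Strictly below 74: 4. Equal to 74: 1.
PR = 4/10 × 100 = 40.0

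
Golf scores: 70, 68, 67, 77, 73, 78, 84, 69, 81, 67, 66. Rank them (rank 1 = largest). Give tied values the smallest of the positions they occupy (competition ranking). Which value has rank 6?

70

Sorted (descending): 84, 81, 78, 77, 73, 70, 69, 68, 67, 67, 66
The 2 values of 67 occupy positions 9–10 → each gets rank 9.
Rank 6 → value 70.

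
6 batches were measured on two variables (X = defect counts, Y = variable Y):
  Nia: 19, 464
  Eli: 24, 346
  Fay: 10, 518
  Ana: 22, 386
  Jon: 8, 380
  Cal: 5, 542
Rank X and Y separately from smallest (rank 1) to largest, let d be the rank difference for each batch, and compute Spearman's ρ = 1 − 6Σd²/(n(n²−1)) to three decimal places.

Ranks of variable 1: 4, 6, 3, 5, 2, 1
Ranks of variable 2: 4, 1, 5, 3, 2, 6
d = r₁ − r₂: 0, 5, -2, 2, 0, -5
d²: 0, 25, 4, 4, 0, 25; Σd² = 58
ρ = 1 − 6·58/(6·35) = 1 − 348/210 = -0.657

-0.657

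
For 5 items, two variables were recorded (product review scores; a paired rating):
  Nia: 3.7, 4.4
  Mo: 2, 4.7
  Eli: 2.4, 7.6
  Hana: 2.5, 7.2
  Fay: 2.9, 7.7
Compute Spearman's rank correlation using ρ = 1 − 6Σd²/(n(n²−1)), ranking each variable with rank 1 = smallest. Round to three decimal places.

-0.100

Ranks of variable 1: 5, 1, 2, 3, 4
Ranks of variable 2: 1, 2, 4, 3, 5
d = r₁ − r₂: 4, -1, -2, 0, -1
d²: 16, 1, 4, 0, 1; Σd² = 22
ρ = 1 − 6·22/(5·24) = 1 − 132/120 = -0.100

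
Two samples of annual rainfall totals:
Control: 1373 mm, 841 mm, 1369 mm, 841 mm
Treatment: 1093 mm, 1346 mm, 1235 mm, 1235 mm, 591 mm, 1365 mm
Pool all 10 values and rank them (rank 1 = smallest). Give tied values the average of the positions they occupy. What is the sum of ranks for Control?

24

Sorted (ascending): 591, 841, 841, 1093, 1235, 1235, 1346, 1365, 1369, 1373
The 2 values of 841 occupy positions 2–3 → average rank (2+3)/2 = 2.5.
The 2 values of 1235 occupy positions 5–6 → average rank (5+6)/2 = 5.5.
Control values → pooled ranks: 1373→10, 841→2.5, 1369→9, 841→2.5
Rank sum = 10 + 2.5 + 9 + 2.5 = 24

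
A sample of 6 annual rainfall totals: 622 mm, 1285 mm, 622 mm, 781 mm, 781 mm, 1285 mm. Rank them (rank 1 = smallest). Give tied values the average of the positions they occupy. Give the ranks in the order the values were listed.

1.5, 5.5, 1.5, 3.5, 3.5, 5.5

Sorted (ascending): 622, 622, 781, 781, 1285, 1285
The 2 values of 622 occupy positions 1–2 → average rank (1+2)/2 = 1.5.
The 2 values of 781 occupy positions 3–4 → average rank (3+4)/2 = 3.5.
The 2 values of 1285 occupy positions 5–6 → average rank (5+6)/2 = 5.5.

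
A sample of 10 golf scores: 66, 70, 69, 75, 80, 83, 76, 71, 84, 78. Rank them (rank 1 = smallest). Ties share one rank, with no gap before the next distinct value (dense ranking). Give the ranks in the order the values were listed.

1, 3, 2, 5, 8, 9, 6, 4, 10, 7

Sorted (ascending): 66, 69, 70, 71, 75, 76, 78, 80, 83, 84
No ties — each value takes its position as its rank.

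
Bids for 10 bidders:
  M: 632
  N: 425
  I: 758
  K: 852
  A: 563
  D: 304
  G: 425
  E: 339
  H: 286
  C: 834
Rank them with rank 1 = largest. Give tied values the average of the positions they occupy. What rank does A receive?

5

Sorted (descending): 852, 834, 758, 632, 563, 425, 425, 339, 304, 286
The 2 values of 425 occupy positions 6–7 → average rank (6+7)/2 = 6.5.
A has value 563 → rank 5.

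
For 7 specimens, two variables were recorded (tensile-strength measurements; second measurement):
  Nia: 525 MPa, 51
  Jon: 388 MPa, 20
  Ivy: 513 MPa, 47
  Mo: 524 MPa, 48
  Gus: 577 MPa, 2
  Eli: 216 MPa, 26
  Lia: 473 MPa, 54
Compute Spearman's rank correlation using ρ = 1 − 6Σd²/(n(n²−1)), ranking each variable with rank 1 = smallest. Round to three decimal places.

Ranks of variable 1: 6, 2, 4, 5, 7, 1, 3
Ranks of variable 2: 6, 2, 4, 5, 1, 3, 7
d = r₁ − r₂: 0, 0, 0, 0, 6, -2, -4
d²: 0, 0, 0, 0, 36, 4, 16; Σd² = 56
ρ = 1 − 6·56/(7·48) = 1 − 336/336 = 0.000

0.000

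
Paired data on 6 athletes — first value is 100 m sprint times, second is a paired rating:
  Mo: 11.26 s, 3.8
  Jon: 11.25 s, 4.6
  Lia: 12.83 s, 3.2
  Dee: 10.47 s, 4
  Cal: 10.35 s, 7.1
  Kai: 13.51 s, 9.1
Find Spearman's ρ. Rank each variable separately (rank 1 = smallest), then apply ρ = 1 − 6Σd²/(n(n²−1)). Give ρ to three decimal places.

Ranks of variable 1: 4, 3, 5, 2, 1, 6
Ranks of variable 2: 2, 4, 1, 3, 5, 6
d = r₁ − r₂: 2, -1, 4, -1, -4, 0
d²: 4, 1, 16, 1, 16, 0; Σd² = 38
ρ = 1 − 6·38/(6·35) = 1 − 228/210 = -0.086

-0.086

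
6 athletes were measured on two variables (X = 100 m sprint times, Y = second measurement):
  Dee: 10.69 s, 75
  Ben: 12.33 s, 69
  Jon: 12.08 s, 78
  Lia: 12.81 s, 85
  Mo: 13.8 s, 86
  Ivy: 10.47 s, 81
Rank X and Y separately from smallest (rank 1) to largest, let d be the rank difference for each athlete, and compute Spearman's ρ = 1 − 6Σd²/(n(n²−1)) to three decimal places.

Ranks of variable 1: 2, 4, 3, 5, 6, 1
Ranks of variable 2: 2, 1, 3, 5, 6, 4
d = r₁ − r₂: 0, 3, 0, 0, 0, -3
d²: 0, 9, 0, 0, 0, 9; Σd² = 18
ρ = 1 − 6·18/(6·35) = 1 − 108/210 = 0.486

0.486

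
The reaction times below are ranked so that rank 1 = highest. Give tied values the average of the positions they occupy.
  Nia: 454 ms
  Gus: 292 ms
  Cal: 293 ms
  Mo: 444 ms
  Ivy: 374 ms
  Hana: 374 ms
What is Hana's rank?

Sorted (descending): 454, 444, 374, 374, 293, 292
The 2 values of 374 occupy positions 3–4 → average rank (3+4)/2 = 3.5.
Hana has value 374 ms → rank 3.5.

3.5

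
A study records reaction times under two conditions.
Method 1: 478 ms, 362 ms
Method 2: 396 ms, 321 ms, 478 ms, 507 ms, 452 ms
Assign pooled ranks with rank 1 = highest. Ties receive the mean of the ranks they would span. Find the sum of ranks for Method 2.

19.5

Sorted (descending): 507, 478, 478, 452, 396, 362, 321
The 2 values of 478 occupy positions 2–3 → average rank (2+3)/2 = 2.5.
Method 2 values → pooled ranks: 396→5, 321→7, 478→2.5, 507→1, 452→4
Rank sum = 5 + 7 + 2.5 + 1 + 4 = 19.5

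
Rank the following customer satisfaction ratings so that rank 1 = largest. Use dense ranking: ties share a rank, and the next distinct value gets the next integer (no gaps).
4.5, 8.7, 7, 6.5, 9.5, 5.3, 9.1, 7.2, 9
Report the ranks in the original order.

Sorted (descending): 9.5, 9.1, 9, 8.7, 7.2, 7, 6.5, 5.3, 4.5
No ties — each value takes its position as its rank.

9, 4, 6, 7, 1, 8, 2, 5, 3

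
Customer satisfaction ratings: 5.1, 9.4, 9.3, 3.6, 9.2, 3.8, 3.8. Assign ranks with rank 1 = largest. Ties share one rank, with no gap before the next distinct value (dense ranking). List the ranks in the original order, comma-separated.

4, 1, 2, 6, 3, 5, 5

Sorted (descending): 9.4, 9.3, 9.2, 5.1, 3.8, 3.8, 3.6
The 2 values of 3.8 share dense rank 5.
Remaining distinct values take the next consecutive integers.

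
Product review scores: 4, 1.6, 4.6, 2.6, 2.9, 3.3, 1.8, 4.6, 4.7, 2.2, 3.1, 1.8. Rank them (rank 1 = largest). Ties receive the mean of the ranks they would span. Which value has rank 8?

2.6

Sorted (descending): 4.7, 4.6, 4.6, 4, 3.3, 3.1, 2.9, 2.6, 2.2, 1.8, 1.8, 1.6
The 2 values of 4.6 occupy positions 2–3 → average rank (2+3)/2 = 2.5.
The 2 values of 1.8 occupy positions 10–11 → average rank (10+11)/2 = 10.5.
Rank 8 → value 2.6.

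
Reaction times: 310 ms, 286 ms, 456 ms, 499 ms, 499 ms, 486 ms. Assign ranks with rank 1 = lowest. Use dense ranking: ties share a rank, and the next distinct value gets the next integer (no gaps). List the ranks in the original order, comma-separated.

2, 1, 3, 5, 5, 4

Sorted (ascending): 286, 310, 456, 486, 499, 499
The 2 values of 499 share dense rank 5.
Remaining distinct values take the next consecutive integers.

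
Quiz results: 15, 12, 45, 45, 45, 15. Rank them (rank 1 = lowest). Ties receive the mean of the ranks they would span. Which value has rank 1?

Sorted (ascending): 12, 15, 15, 45, 45, 45
The 2 values of 15 occupy positions 2–3 → average rank (2+3)/2 = 2.5.
The 3 values of 45 occupy positions 4–6 → average rank 5.
Rank 1 → value 12.

12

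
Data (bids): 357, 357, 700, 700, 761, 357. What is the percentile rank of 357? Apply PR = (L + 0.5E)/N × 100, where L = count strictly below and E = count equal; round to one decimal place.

N = 6.
Strictly below 357: 0. Equal to 357: 3.
PR = (0 + 0.5·3)/6 × 100 = 25.0

25.0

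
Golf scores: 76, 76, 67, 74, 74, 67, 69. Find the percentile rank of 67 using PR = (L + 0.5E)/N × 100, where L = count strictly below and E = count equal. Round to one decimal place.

N = 7.
Strictly below 67: 0. Equal to 67: 2.
PR = (0 + 0.5·2)/7 × 100 = 14.3

14.3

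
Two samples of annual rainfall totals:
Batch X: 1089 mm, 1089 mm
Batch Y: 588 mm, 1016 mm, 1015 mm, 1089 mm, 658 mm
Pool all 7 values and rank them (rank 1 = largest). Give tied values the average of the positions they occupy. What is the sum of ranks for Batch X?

Sorted (descending): 1089, 1089, 1089, 1016, 1015, 658, 588
The 3 values of 1089 occupy positions 1–3 → average rank 2.
Batch X values → pooled ranks: 1089→2, 1089→2
Rank sum = 2 + 2 = 4

4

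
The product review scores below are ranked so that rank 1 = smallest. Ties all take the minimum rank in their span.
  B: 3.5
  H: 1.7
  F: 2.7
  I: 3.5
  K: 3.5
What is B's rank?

Sorted (ascending): 1.7, 2.7, 3.5, 3.5, 3.5
The 3 values of 3.5 occupy positions 3–5 → each gets rank 3.
B has value 3.5 → rank 3.

3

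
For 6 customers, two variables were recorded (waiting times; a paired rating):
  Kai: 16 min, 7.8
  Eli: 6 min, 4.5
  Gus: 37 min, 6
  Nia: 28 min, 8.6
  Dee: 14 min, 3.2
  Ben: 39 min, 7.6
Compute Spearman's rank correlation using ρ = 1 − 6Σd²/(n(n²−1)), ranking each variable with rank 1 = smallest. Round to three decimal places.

0.486

Ranks of variable 1: 3, 1, 5, 4, 2, 6
Ranks of variable 2: 5, 2, 3, 6, 1, 4
d = r₁ − r₂: -2, -1, 2, -2, 1, 2
d²: 4, 1, 4, 4, 1, 4; Σd² = 18
ρ = 1 − 6·18/(6·35) = 1 − 108/210 = 0.486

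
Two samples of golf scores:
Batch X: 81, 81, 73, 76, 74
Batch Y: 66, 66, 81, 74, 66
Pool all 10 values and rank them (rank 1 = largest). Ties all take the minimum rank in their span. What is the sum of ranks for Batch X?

Sorted (descending): 81, 81, 81, 76, 74, 74, 73, 66, 66, 66
The 3 values of 81 occupy positions 1–3 → each gets rank 1.
The 2 values of 74 occupy positions 5–6 → each gets rank 5.
The 3 values of 66 occupy positions 8–10 → each gets rank 8.
Batch X values → pooled ranks: 81→1, 81→1, 73→7, 76→4, 74→5
Rank sum = 1 + 1 + 7 + 4 + 5 = 18

18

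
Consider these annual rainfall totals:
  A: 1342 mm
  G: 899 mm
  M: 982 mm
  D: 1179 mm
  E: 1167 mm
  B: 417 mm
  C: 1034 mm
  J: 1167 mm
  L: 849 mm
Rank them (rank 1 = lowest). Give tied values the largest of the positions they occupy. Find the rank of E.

7

Sorted (ascending): 417, 849, 899, 982, 1034, 1167, 1167, 1179, 1342
The 2 values of 1167 occupy positions 6–7 → each gets rank 7.
E has value 1167 mm → rank 7.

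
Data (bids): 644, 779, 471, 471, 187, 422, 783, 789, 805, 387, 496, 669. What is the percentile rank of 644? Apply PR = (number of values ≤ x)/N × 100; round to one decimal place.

58.3

N = 12.
Strictly below 644: 6. Equal to 644: 1.
PR = 7/12 × 100 = 58.3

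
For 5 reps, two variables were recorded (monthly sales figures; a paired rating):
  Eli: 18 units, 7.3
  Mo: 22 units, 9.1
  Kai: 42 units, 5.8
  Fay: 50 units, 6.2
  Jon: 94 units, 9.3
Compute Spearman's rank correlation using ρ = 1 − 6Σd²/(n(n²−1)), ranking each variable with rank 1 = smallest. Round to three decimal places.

Ranks of variable 1: 1, 2, 3, 4, 5
Ranks of variable 2: 3, 4, 1, 2, 5
d = r₁ − r₂: -2, -2, 2, 2, 0
d²: 4, 4, 4, 4, 0; Σd² = 16
ρ = 1 − 6·16/(5·24) = 1 − 96/120 = 0.200

0.200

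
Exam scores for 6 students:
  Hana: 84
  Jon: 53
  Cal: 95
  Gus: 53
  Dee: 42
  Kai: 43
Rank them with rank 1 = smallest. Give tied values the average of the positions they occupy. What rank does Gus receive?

Sorted (ascending): 42, 43, 53, 53, 84, 95
The 2 values of 53 occupy positions 3–4 → average rank (3+4)/2 = 3.5.
Gus has value 53 → rank 3.5.

3.5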